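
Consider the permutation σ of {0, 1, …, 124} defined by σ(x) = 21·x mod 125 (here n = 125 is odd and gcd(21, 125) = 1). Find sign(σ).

+1

Trace 51: π^k(51) = [51, 71, 116, 61, 31, 26, 46] for k=0..6.
13 cycles of lengths [25, 25, 25, 25, 5, 5, 5, 5, 1, 1, 1, 1, 1].
n − c = 125 − 13 = 112; sign = (−1)^112 = +1.
The Jacobi symbol (21|125) = +1 (Zolotarev) agrees.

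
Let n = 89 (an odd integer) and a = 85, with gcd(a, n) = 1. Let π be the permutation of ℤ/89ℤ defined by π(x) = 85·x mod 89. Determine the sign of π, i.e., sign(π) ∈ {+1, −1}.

Start at x=11: 11 → 45 → 87 → 8 → 57 → 39 → 22 → … (one orbit).
5 cycles of lengths [22, 22, 22, 22, 1].
Σ(ℓ_i−1) = 89−5 = 84; sign = (−1)^84 = +1.
The Jacobi symbol (85|89) = +1 (Zolotarev) agrees.

+1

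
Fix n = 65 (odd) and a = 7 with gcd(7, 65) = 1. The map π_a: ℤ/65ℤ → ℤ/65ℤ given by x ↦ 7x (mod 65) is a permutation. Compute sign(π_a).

+1

Trace 18: π^k(18) = [18, 61, 37, 64, 58, 16, 47] for k=0..6.
π_7 has 7 disjoint cycles with lengths [12, 12, 12, 12, 12, 4, 1] on {0,…,64}.
sign(π) = (−1)^{n − #cycles} = (−1)^{65−7} = (−1)^58 = +1.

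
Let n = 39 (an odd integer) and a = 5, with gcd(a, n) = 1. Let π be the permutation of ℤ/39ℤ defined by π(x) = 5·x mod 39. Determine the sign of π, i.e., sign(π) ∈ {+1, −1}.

+1

Start at x=5: 5 → 25 → 8 → 1 → 5 (one orbit).
The orbit structure of x ↦ 5x mod 39: 11 orbits of sizes [4, 4, 4, 4, 4, 4, 4, 4, 4, 2, 1].
With 11 cycles on 39 points, sign = (−1)^{39−11} = +1.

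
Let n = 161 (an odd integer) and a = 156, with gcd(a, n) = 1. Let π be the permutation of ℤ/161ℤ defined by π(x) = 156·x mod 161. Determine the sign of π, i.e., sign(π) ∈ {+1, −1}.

Orbit of 64 under x↦156x: [64, 2, 151, 50, 72, 123, 29]… (length divides ord_161(156)).
9 cycles of lengths [33, 33, 33, 33, 11, 11, 3, 3, 1].
With 9 cycles on 161 points, sign = (−1)^{161−9} = +1.

+1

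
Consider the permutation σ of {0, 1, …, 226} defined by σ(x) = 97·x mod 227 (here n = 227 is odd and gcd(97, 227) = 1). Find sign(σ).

+1

Trace 27: π^k(27) = [27, 122, 30, 186, 109, 131, 222] for k=0..6.
Decompose π into cycles: lengths [113, 113, 1] (3 cycles, including the fixed point 0).
Σ(ℓ_i−1) = 227−3 = 224; sign = (−1)^224 = +1.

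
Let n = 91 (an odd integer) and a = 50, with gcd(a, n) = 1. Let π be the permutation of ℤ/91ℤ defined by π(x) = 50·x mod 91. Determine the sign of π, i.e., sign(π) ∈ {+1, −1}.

-1

Start at x=71: 71 → 1 → 50 → 43 → 57 → 29 → 85 → … (one orbit).
14 cycles of lengths [12, 12, 12, 12, 12, 12, 12, 1, 1, 1, 1, 1, 1, 1].
Σ(ℓ_i−1) = 91−14 = 77; sign = (−1)^77 = -1.
(50|91)_J = -1 (Zolotarev's lemma cross-check).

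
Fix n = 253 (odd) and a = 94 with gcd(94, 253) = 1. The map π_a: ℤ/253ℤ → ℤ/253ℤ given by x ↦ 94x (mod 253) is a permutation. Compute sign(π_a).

-1

Trace 164: π^k(164) = [164, 236, 173, 70, 2, 188, 215] for k=0..6.
Decompose π into cycles: lengths [110, 110, 11, 11, 10, 1] (6 cycles, including the fixed point 0).
6 cycles on 253: each ℓ→(−1)^(ℓ−1), product (−1)^247 = -1.
Check: (94/253) = -1 by Zolotarev.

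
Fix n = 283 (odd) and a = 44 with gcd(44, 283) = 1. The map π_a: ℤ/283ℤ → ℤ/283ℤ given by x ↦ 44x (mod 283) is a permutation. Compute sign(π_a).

+1

Trace 238: π^k(238) = [238, 1, 44] for k=0..2.
Cycle type of π: 3×94 + 1; total 95 cycles.
sign(π) = (−1)^{n − #cycles} = (−1)^{283−95} = (−1)^188 = +1.
Via Zolotarev, sign(π_{44}) = (44|283) = +1.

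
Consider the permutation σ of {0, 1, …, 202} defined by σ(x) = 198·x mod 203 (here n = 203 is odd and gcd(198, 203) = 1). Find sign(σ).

+1

Start at x=53: 53 → 141 → 107 → 74 → 36 → 23 → 88 → … (one orbit).
The orbit structure of x ↦ 198x mod 203: 15 orbits of sizes [21, 21, 21, 21, 21, 21, 21, 21, 7, 7, 7, 7, 3, 3, 1].
n − c = 203 − 15 = 188; sign = (−1)^188 = +1.
Via Zolotarev, sign(π_{198}) = (198|203) = +1.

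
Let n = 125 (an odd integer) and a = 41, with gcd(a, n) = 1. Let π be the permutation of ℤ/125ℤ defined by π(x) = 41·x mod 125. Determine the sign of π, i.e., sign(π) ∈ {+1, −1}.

Trace 26: π^k(26) = [26, 66, 81, 71, 36, 101, 16] for k=0..6.
Cycle lengths of π_41 on ℤ/125ℤ: [25, 25, 25, 25, 5, 5, 5, 5, 1, 1, 1, 1, 1]; 13 cycles in total.
13 cycles on 125: each ℓ→(−1)^(ℓ−1), product (−1)^112 = +1.

+1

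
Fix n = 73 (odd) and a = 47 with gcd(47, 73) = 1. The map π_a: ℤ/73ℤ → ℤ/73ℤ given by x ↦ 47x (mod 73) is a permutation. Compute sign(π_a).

-1

Start at x=45: 45 → 71 → 52 → 35 → 39 → 8 → 11 → … (one orbit).
π_47 has 2 disjoint cycles with lengths [72, 1] on {0,…,72}.
With 2 cycles on 73 points, sign = (−1)^{73−2} = -1.
Zolotarev: (47|73) = -1, matching the cycle-count sign.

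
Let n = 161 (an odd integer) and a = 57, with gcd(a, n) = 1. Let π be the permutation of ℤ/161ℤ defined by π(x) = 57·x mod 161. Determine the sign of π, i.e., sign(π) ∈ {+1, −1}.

Start at x=127: 127 → 155 → 141 → 148 → 64 → 106 → 85 → … (one orbit).
Cycle lengths of π_57 on ℤ/161ℤ: [22, 22, 22, 22, 22, 22, 22, 1, 1, 1, 1, 1, 1, 1]; 14 cycles in total.
n − c = 161 − 14 = 147; sign = (−1)^147 = -1.
Check: (57/161) = -1 by Zolotarev.

-1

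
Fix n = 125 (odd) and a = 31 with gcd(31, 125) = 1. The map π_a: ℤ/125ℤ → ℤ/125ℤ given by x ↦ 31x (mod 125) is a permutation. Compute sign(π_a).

Trace 96: π^k(96) = [96, 101, 6, 61, 16, 121, 1] for k=0..6.
The orbit structure of x ↦ 31x mod 125: 13 orbits of sizes [25, 25, 25, 25, 5, 5, 5, 5, 1, 1, 1, 1, 1].
125 − 13 = 112 transpositions; sign(π) = (−1)^112 = +1.

+1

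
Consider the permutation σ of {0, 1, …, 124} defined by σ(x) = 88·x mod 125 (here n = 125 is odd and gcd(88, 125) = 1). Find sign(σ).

-1

Start at x=44: 44 → 122 → 111 → 18 → 84 → 17 → 121 → … (one orbit).
Cycle lengths of π_88 on ℤ/125ℤ: [100, 20, 4, 1]; 4 cycles in total.
With 4 cycles on 125 points, sign = (−1)^{125−4} = -1.
(88|125)_J = -1 (Zolotarev's lemma cross-check).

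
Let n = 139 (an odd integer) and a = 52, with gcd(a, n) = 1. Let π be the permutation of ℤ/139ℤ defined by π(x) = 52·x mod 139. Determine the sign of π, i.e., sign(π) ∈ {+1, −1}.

+1

Start at x=116: 116 → 55 → 80 → 129 → 36 → 65 → 44 → … (one orbit).
Decompose π into cycles: lengths [23, 23, 23, 23, 23, 23, 1] (7 cycles, including the fixed point 0).
With 7 cycles on 139 points, sign = (−1)^{139−7} = +1.
Via Zolotarev, sign(π_{52}) = (52|139) = +1.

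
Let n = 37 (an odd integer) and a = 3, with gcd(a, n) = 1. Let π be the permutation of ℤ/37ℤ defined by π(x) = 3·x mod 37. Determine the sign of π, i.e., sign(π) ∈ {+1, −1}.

+1

Trace 4: π^k(4) = [4, 12, 36, 34, 28, 10, 30] for k=0..6.
The orbit structure of x ↦ 3x mod 37: 3 orbits of sizes [18, 18, 1].
Σ(ℓ_i−1) = 37−3 = 34; sign = (−1)^34 = +1.
Zolotarev: (3|37) = +1, matching the cycle-count sign.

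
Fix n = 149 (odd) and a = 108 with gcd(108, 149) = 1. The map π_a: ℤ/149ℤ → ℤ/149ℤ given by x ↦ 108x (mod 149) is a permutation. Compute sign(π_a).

-1

Trace 108: π^k(108) = [108, 42, 66, 125, 90, 35, 55] for k=0..6.
The orbit structure of x ↦ 108x mod 149: 2 orbits of sizes [148, 1].
2 cycles on 149: each ℓ→(−1)^(ℓ−1), product (−1)^147 = -1.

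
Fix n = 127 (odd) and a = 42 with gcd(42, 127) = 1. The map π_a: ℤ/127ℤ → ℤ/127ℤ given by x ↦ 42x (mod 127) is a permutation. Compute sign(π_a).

+1

Trace 36: π^k(36) = [36, 115, 4, 41, 71, 61, 22] for k=0..6.
The orbit structure of x ↦ 42x mod 127: 3 orbits of sizes [63, 63, 1].
With 3 cycles on 127 points, sign = (−1)^{127−3} = +1.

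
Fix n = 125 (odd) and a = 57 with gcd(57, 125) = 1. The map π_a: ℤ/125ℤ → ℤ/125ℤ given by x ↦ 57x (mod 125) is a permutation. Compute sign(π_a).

-1

Trace 124: π^k(124) = [124, 68, 1, 57] for k=0..3.
The orbit structure of x ↦ 57x mod 125: 32 orbits of sizes [4, 4, 4, 4, 4, 4, 4, 4, 4, 4, 4, 4, 4, 4, 4, 4, 4, 4, 4, 4, 4, 4, 4, 4, 4, 4, 4, 4, 4, 4, 4, 1].
With 32 cycles on 125 points, sign = (−1)^{125−32} = -1.
(57|125)_J = -1 (Zolotarev's lemma cross-check).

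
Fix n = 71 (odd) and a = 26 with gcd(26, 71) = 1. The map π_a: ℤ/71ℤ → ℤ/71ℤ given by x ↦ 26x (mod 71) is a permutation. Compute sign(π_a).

-1

Orbit of 30 under x↦26x: [30, 70, 45, 34, 32, 51, 48]… (length divides ord_71(26)).
π_26 has 6 disjoint cycles with lengths [14, 14, 14, 14, 14, 1] on {0,…,70}.
71 − 6 = 65 transpositions; sign(π) = (−1)^65 = -1.
Via Zolotarev, sign(π_{26}) = (26|71) = -1.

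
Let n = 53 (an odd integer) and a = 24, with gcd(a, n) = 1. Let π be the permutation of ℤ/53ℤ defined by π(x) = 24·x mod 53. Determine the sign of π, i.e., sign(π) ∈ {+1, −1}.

Trace 13: π^k(13) = [13, 47, 15, 42, 1, 24, 46] for k=0..6.
π_24 has 5 disjoint cycles with lengths [13, 13, 13, 13, 1] on {0,…,52}.
n − c = 53 − 5 = 48; sign = (−1)^48 = +1.
Check: (24/53) = +1 by Zolotarev.

+1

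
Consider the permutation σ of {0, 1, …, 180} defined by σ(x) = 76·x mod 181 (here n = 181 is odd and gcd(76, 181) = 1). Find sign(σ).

-1

Trace 70: π^k(70) = [70, 71, 147, 131, 1, 76, 165] for k=0..6.
π_76 has 2 disjoint cycles with lengths [180, 1] on {0,…,180}.
2 cycles on 181: each ℓ→(−1)^(ℓ−1), product (−1)^179 = -1.
Zolotarev: (76|181) = -1, matching the cycle-count sign.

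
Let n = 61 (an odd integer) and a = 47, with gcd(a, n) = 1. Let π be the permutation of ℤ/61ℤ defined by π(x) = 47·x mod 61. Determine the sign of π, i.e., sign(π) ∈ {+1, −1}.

+1

Start at x=1: 1 → 47 → 13 → 1 (one orbit).
π_47 has 21 disjoint cycles with lengths [3, 3, 3, 3, 3, 3, 3, 3, 3, 3, 3, 3, 3, 3, 3, 3, 3, 3, 3, 3, 1] on {0,…,60}.
With 21 cycles on 61 points, sign = (−1)^{61−21} = +1.
(47|61)_J = +1 (Zolotarev's lemma cross-check).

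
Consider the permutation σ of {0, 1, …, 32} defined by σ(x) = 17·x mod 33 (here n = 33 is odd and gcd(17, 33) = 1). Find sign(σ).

+1

Trace 1: π^k(1) = [1, 17, 25, 29, 31, 32, 16] for k=0..6.
Cycle lengths of π_17 on ℤ/33ℤ: [10, 10, 10, 2, 1]; 5 cycles in total.
n − c = 33 − 5 = 28; sign = (−1)^28 = +1.
The Jacobi symbol (17|33) = +1 (Zolotarev) agrees.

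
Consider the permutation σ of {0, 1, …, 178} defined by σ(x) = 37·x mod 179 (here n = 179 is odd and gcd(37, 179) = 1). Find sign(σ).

Start at x=55: 55 → 66 → 115 → 138 → 94 → 77 → 164 → … (one orbit).
Cycle type of π: 178 + 1; total 2 cycles.
With 2 cycles on 179 points, sign = (−1)^{179−2} = -1.

-1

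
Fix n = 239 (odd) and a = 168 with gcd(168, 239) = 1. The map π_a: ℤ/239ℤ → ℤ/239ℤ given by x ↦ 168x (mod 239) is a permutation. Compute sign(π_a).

-1

Trace 188: π^k(188) = [188, 36, 73, 75, 172, 216, 199] for k=0..6.
Decompose π into cycles: lengths [34, 34, 34, 34, 34, 34, 34, 1] (8 cycles, including the fixed point 0).
n − c = 239 − 8 = 231; sign = (−1)^231 = -1.
The Jacobi symbol (168|239) = -1 (Zolotarev) agrees.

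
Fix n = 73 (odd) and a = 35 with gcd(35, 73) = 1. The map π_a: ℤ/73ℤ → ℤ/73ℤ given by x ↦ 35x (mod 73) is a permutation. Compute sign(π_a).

+1

Orbit of 19 under x↦35x: [19, 8, 61, 18, 46, 4, 67]… (length divides ord_73(35)).
The orbit structure of x ↦ 35x mod 73: 3 orbits of sizes [36, 36, 1].
Σ(ℓ_i−1) = 73−3 = 70; sign = (−1)^70 = +1.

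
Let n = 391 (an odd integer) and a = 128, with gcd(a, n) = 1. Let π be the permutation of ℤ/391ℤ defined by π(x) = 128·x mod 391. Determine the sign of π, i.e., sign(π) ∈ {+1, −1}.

+1

Orbit of 101 under x↦128x: [101, 25, 72, 223, 1, 128, 353]… (length divides ord_391(128)).
π_128 has 9 disjoint cycles with lengths [88, 88, 88, 88, 11, 11, 8, 8, 1] on {0,…,390}.
n − c = 391 − 9 = 382; sign = (−1)^382 = +1.
Via Zolotarev, sign(π_{128}) = (128|391) = +1.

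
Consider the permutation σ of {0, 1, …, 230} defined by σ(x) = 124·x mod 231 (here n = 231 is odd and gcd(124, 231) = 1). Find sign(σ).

Trace 181: π^k(181) = [181, 37, 199, 190, 229, 214, 202] for k=0..6.
Decompose π into cycles: lengths [30, 30, 30, 30, 30, 30, 6, 6, 6, 5, 5, 5, 5, 5, 5, 1, 1, 1] (18 cycles, including the fixed point 0).
231 − 18 = 213 transpositions; sign(π) = (−1)^213 = -1.
Zolotarev: (124|231) = -1, matching the cycle-count sign.

-1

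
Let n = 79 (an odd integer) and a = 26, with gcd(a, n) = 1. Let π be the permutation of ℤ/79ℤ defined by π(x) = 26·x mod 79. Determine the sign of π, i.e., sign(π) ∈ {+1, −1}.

+1

Trace 31: π^k(31) = [31, 16, 21, 72, 55, 8, 50] for k=0..6.
π_26 has 3 disjoint cycles with lengths [39, 39, 1] on {0,…,78}.
With 3 cycles on 79 points, sign = (−1)^{79−3} = +1.
The Jacobi symbol (26|79) = +1 (Zolotarev) agrees.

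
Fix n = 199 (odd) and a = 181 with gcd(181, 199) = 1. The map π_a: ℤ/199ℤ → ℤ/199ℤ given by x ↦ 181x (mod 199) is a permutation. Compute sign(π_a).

-1

Start at x=103: 103 → 136 → 139 → 85 → 62 → 78 → 188 → … (one orbit).
10 cycles of lengths [22, 22, 22, 22, 22, 22, 22, 22, 22, 1].
n − c = 199 − 10 = 189; sign = (−1)^189 = -1.
(181|199)_J = -1 (Zolotarev's lemma cross-check).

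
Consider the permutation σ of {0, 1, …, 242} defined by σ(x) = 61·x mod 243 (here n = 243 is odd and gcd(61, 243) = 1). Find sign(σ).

+1

Orbit of 85 under x↦61x: [85, 82, 142, 157, 100, 25, 67]… (length divides ord_243(61)).
Cycle type of π: 81×2 + 27×2 + 9×2 + 3×2 + 1×3; total 11 cycles.
Σ(ℓ_i−1) = 243−11 = 232; sign = (−1)^232 = +1.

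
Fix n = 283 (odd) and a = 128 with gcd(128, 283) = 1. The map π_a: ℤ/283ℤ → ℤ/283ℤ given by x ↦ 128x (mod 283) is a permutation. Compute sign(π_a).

Trace 2: π^k(2) = [2, 256, 223, 244, 102, 38, 53] for k=0..6.
The orbit structure of x ↦ 128x mod 283: 4 orbits of sizes [94, 94, 94, 1].
sign(π) = (−1)^{n − #cycles} = (−1)^{283−4} = (−1)^279 = -1.
The Jacobi symbol (128|283) = -1 (Zolotarev) agrees.

-1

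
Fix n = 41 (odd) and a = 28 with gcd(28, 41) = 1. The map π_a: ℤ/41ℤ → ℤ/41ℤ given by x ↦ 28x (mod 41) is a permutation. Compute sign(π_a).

-1

Start at x=8: 8 → 19 → 40 → 13 → 36 → 24 → 16 → … (one orbit).
π_28 has 2 disjoint cycles with lengths [40, 1] on {0,…,40}.
With 2 cycles on 41 points, sign = (−1)^{41−2} = -1.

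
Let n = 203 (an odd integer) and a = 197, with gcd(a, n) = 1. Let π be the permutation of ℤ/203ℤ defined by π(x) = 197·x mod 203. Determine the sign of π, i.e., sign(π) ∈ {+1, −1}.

Orbit of 78 under x↦197x: [78, 141, 169, 1, 197, 36, 190]… (length divides ord_203(197)).
Decompose π into cycles: lengths [7, 7, 7, 7, 7, 7, 7, 7, 7, 7, 7, 7, 7, 7, 7, 7, 7, 7, 7, 7, 7, 7, 7, 7, 7, 7, 7, 7, 1, 1, 1, 1, 1, 1, 1] (35 cycles, including the fixed point 0).
203 − 35 = 168 transpositions; sign(π) = (−1)^168 = +1.
(197|203)_J = +1 (Zolotarev's lemma cross-check).

+1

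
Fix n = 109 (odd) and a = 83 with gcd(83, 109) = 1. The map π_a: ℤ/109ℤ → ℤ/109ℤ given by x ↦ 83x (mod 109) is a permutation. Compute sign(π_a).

Trace 12: π^k(12) = [12, 15, 46, 3, 31, 66, 28] for k=0..6.
Decompose π into cycles: lengths [54, 54, 1] (3 cycles, including the fixed point 0).
Σ(ℓ_i−1) = 109−3 = 106; sign = (−1)^106 = +1.
Zolotarev: (83|109) = +1, matching the cycle-count sign.

+1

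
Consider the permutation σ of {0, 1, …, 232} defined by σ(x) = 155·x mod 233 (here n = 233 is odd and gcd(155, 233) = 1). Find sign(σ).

-1

Start at x=4: 4 → 154 → 104 → 43 → 141 → 186 → 171 → … (one orbit).
Cycle type of π: 232 + 1; total 2 cycles.
n − c = 233 − 2 = 231; sign = (−1)^231 = -1.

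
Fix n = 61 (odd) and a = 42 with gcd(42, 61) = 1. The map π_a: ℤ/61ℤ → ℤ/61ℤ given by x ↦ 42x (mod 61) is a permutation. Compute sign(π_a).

+1

Orbit of 58 under x↦42x: [58, 57, 15, 20, 47, 22, 9]… (length divides ord_61(42)).
5 cycles of lengths [15, 15, 15, 15, 1].
61 − 5 = 56 transpositions; sign(π) = (−1)^56 = +1.
Zolotarev: (42|61) = +1, matching the cycle-count sign.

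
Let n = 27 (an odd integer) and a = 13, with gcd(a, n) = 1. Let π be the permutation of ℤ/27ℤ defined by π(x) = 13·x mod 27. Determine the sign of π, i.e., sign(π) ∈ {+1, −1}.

Orbit of 4 under x↦13x: [4, 25, 1, 13, 7, 10, 22]… (length divides ord_27(13)).
Cycle type of π: 9×2 + 3×2 + 1×3; total 7 cycles.
27 − 7 = 20 transpositions; sign(π) = (−1)^20 = +1.
Check: (13/27) = +1 by Zolotarev.

+1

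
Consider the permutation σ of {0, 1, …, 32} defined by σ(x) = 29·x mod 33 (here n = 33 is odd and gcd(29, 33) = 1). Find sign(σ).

+1

Orbit of 16 under x↦29x: [16, 2, 25, 32, 4, 17, 31]… (length divides ord_33(29)).
5 cycles of lengths [10, 10, 10, 2, 1].
33 − 5 = 28 transpositions; sign(π) = (−1)^28 = +1.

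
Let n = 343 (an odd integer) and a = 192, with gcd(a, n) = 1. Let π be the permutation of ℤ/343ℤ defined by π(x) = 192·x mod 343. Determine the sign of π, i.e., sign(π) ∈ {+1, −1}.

Start at x=125: 125 → 333 → 138 → 85 → 199 → 135 → 195 → … (one orbit).
Cycle type of π: 294 + 42 + 6 + 1; total 4 cycles.
343 − 4 = 339 transpositions; sign(π) = (−1)^339 = -1.

-1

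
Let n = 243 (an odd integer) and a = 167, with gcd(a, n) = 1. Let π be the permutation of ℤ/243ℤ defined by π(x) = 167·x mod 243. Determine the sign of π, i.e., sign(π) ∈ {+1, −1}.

Start at x=95: 95 → 70 → 26 → 211 → 2 → 91 → 131 → … (one orbit).
Cycle type of π: 162 + 54 + 18 + 6 + 2 + 1; total 6 cycles.
6 cycles on 243: each ℓ→(−1)^(ℓ−1), product (−1)^237 = -1.
Zolotarev: (167|243) = -1, matching the cycle-count sign.

-1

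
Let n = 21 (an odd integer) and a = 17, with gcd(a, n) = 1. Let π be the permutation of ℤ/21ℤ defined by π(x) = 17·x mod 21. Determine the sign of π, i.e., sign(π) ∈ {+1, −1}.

Start at x=17: 17 → 16 → 20 → 4 → 5 → 1 → 17 (one orbit).
Cycle type of π: 6×3 + 2 + 1; total 5 cycles.
With 5 cycles on 21 points, sign = (−1)^{21−5} = +1.

+1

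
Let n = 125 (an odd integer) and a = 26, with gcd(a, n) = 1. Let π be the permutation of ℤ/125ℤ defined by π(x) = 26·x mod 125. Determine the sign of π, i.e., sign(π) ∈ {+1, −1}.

Orbit of 101 under x↦26x: [101, 1, 26, 51, 76]… (length divides ord_125(26)).
Cycle type of π: 5×20 + 1×25; total 45 cycles.
With 45 cycles on 125 points, sign = (−1)^{125−45} = +1.

+1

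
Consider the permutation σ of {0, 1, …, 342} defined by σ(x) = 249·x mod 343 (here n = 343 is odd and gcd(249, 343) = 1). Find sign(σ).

+1

Trace 310: π^k(310) = [310, 15, 305, 142, 29, 18, 23] for k=0..6.
π_249 has 7 disjoint cycles with lengths [147, 147, 21, 21, 3, 3, 1] on {0,…,342}.
n − c = 343 − 7 = 336; sign = (−1)^336 = +1.
Via Zolotarev, sign(π_{249}) = (249|343) = +1.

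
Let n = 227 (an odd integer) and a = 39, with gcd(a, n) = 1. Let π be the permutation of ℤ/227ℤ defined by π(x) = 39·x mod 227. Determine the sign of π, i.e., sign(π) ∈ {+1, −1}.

Trace 172: π^k(172) = [172, 125, 108, 126, 147, 58, 219] for k=0..6.
The orbit structure of x ↦ 39x mod 227: 2 orbits of sizes [226, 1].
Σ(ℓ_i−1) = 227−2 = 225; sign = (−1)^225 = -1.
The Jacobi symbol (39|227) = -1 (Zolotarev) agrees.

-1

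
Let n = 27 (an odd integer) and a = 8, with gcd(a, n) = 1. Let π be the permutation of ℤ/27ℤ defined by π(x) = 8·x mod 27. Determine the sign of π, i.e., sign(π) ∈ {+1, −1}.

-1

Orbit of 19 under x↦8x: [19, 17, 1, 8, 10, 26]… (length divides ord_27(8)).
Cycle type of π: 6×3 + 2×4 + 1; total 8 cycles.
8 cycles on 27: each ℓ→(−1)^(ℓ−1), product (−1)^19 = -1.
Zolotarev: (8|27) = -1, matching the cycle-count sign.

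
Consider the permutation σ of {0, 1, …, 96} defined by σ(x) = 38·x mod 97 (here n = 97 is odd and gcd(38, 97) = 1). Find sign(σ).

-1

Orbit of 19 under x↦38x: [19, 43, 82, 12, 68, 62, 28]… (length divides ord_97(38)).
Cycle lengths of π_38 on ℤ/97ℤ: [96, 1]; 2 cycles in total.
2 cycles on 97: each ℓ→(−1)^(ℓ−1), product (−1)^95 = -1.
Via Zolotarev, sign(π_{38}) = (38|97) = -1.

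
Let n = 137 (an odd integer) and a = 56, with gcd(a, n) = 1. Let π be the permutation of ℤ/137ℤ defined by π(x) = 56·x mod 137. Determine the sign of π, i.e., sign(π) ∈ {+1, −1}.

Trace 56: π^k(56) = [56, 122, 119, 88, 133, 50, 60] for k=0..6.
Cycle type of π: 17×8 + 1; total 9 cycles.
137 − 9 = 128 transpositions; sign(π) = (−1)^128 = +1.
Via Zolotarev, sign(π_{56}) = (56|137) = +1.

+1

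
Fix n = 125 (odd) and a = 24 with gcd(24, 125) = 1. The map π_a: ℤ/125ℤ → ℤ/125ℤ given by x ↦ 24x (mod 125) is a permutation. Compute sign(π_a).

+1

Trace 26: π^k(26) = [26, 124, 101, 49, 51, 99, 1] for k=0..6.
Decompose π into cycles: lengths [10, 10, 10, 10, 10, 10, 10, 10, 10, 10, 2, 2, 2, 2, 2, 2, 2, 2, 2, 2, 2, 2, 1] (23 cycles, including the fixed point 0).
125 − 23 = 102 transpositions; sign(π) = (−1)^102 = +1.
Zolotarev: (24|125) = +1, matching the cycle-count sign.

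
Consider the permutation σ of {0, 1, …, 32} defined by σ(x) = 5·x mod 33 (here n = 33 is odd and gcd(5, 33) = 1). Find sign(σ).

Trace 23: π^k(23) = [23, 16, 14, 4, 20, 1, 5] for k=0..6.
Cycle lengths of π_5 on ℤ/33ℤ: [10, 10, 5, 5, 2, 1]; 6 cycles in total.
sign(π) = (−1)^{n − #cycles} = (−1)^{33−6} = (−1)^27 = -1.
(5|33)_J = -1 (Zolotarev's lemma cross-check).

-1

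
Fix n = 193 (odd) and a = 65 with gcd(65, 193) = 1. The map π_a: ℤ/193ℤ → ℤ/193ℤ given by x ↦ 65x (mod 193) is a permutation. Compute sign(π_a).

Trace 128: π^k(128) = [128, 21, 14, 138, 92, 190, 191] for k=0..6.
3 cycles of lengths [96, 96, 1].
Σ(ℓ_i−1) = 193−3 = 190; sign = (−1)^190 = +1.

+1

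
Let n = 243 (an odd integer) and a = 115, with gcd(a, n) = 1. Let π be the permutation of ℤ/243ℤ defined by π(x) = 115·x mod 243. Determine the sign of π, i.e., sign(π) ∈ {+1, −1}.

Trace 205: π^k(205) = [205, 4, 217, 169, 238, 154, 214] for k=0..6.
π_115 has 11 disjoint cycles with lengths [81, 81, 27, 27, 9, 9, 3, 3, 1, 1, 1] on {0,…,242}.
sign(π) = (−1)^{n − #cycles} = (−1)^{243−11} = (−1)^232 = +1.

+1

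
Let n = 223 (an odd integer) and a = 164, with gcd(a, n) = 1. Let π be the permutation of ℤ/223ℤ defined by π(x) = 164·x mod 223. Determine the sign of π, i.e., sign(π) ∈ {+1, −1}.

+1

Start at x=30: 30 → 14 → 66 → 120 → 56 → 41 → 34 → … (one orbit).
Decompose π into cycles: lengths [37, 37, 37, 37, 37, 37, 1] (7 cycles, including the fixed point 0).
223 − 7 = 216 transpositions; sign(π) = (−1)^216 = +1.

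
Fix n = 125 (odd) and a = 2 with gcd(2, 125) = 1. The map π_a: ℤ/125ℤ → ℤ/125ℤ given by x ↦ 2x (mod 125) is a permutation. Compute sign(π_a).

Trace 73: π^k(73) = [73, 21, 42, 84, 43, 86, 47] for k=0..6.
Cycle type of π: 100 + 20 + 4 + 1; total 4 cycles.
With 4 cycles on 125 points, sign = (−1)^{125−4} = -1.
The Jacobi symbol (2|125) = -1 (Zolotarev) agrees.

-1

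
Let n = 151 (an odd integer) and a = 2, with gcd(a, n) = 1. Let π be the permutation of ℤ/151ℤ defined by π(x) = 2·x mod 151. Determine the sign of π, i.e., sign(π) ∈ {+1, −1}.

Start at x=128: 128 → 105 → 59 → 118 → 85 → 19 → 38 → … (one orbit).
Cycle lengths of π_2 on ℤ/151ℤ: [15, 15, 15, 15, 15, 15, 15, 15, 15, 15, 1]; 11 cycles in total.
Σ(ℓ_i−1) = 151−11 = 140; sign = (−1)^140 = +1.
(2|151)_J = +1 (Zolotarev's lemma cross-check).

+1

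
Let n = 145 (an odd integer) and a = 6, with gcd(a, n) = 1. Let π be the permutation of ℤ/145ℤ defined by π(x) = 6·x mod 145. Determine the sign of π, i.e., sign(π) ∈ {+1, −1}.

Orbit of 1 under x↦6x: [1, 6, 36, 71, 136, 91, 111]… (length divides ord_145(6)).
Cycle lengths of π_6 on ℤ/145ℤ: [14, 14, 14, 14, 14, 14, 14, 14, 14, 14, 1, 1, 1, 1, 1]; 15 cycles in total.
With 15 cycles on 145 points, sign = (−1)^{145−15} = +1.

+1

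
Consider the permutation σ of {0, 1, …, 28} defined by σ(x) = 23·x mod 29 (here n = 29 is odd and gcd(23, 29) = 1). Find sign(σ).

Start at x=20: 20 → 25 → 24 → 1 → 23 → 7 → 16 → 20 (one orbit).
5 cycles of lengths [7, 7, 7, 7, 1].
5 cycles on 29: each ℓ→(−1)^(ℓ−1), product (−1)^24 = +1.
Zolotarev: (23|29) = +1, matching the cycle-count sign.

+1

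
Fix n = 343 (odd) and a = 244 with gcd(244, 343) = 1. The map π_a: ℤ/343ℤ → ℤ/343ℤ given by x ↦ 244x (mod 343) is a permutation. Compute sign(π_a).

-1

Trace 48: π^k(48) = [48, 50, 195, 246, 342, 99, 146] for k=0..6.
46 cycles of lengths [14, 14, 14, 14, 14, 14, 14, 14, 14, 14, 14, 14, 14, 14, 14, 14, 14, 14, 14, 14, 14, 2, 2, 2, 2, 2, 2, 2, 2, 2, 2, 2, 2, 2, 2, 2, 2, 2, 2, 2, 2, 2, 2, 2, 2, 1].
With 46 cycles on 343 points, sign = (−1)^{343−46} = -1.
Check: (244/343) = -1 by Zolotarev.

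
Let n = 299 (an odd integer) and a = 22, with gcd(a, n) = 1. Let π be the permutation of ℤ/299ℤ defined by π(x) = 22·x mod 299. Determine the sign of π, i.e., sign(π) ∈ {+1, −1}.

Orbit of 185 under x↦22x: [185, 183, 139, 68, 1, 22]… (length divides ord_299(22)).
The orbit structure of x ↦ 22x mod 299: 60 orbits of sizes [6, 6, 6, 6, 6, 6, 6, 6, 6, 6, 6, 6, 6, 6, 6, 6, 6, 6, 6, 6, 6, 6, 6, 6, 6, 6, 6, 6, 6, 6, 6, 6, 6, 6, 6, 6, 6, 6, 6, 6, 6, 6, 6, 6, 3, 3, 3, 3, 2, 2, 2, 2, 2, 2, 2, 2, 2, 2, 2, 1].
n − c = 299 − 60 = 239; sign = (−1)^239 = -1.
Via Zolotarev, sign(π_{22}) = (22|299) = -1.

-1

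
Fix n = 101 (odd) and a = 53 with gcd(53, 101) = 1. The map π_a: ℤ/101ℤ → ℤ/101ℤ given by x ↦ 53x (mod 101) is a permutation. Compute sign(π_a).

Trace 19: π^k(19) = [19, 98, 43, 57, 92, 28, 70] for k=0..6.
Cycle type of π: 100 + 1; total 2 cycles.
With 2 cycles on 101 points, sign = (−1)^{101−2} = -1.

-1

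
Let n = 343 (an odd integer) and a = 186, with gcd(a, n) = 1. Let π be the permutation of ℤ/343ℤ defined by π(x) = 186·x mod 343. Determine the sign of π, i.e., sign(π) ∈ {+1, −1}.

Trace 65: π^k(65) = [65, 85, 32, 121, 211, 144, 30] for k=0..6.
Cycle lengths of π_186 on ℤ/343ℤ: [147, 147, 21, 21, 3, 3, 1]; 7 cycles in total.
With 7 cycles on 343 points, sign = (−1)^{343−7} = +1.
Zolotarev: (186|343) = +1, matching the cycle-count sign.

+1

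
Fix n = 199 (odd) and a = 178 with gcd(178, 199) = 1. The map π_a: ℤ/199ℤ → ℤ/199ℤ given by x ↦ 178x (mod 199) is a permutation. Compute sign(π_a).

+1

Start at x=58: 58 → 175 → 106 → 162 → 180 → 1 → 178 → … (one orbit).
Cycle type of π: 9×22 + 1; total 23 cycles.
199 − 23 = 176 transpositions; sign(π) = (−1)^176 = +1.
Via Zolotarev, sign(π_{178}) = (178|199) = +1.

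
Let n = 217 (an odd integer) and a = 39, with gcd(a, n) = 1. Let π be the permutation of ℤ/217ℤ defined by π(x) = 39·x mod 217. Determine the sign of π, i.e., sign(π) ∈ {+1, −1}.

+1

Orbit of 1 under x↦39x: [1, 39, 2, 78, 4, 156, 8]… (length divides ord_217(39)).
π_39 has 21 disjoint cycles with lengths [15, 15, 15, 15, 15, 15, 15, 15, 15, 15, 15, 15, 5, 5, 5, 5, 5, 5, 3, 3, 1] on {0,…,216}.
n − c = 217 − 21 = 196; sign = (−1)^196 = +1.
Zolotarev: (39|217) = +1, matching the cycle-count sign.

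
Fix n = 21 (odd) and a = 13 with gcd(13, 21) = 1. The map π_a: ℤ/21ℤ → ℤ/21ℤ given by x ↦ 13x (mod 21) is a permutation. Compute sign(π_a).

-1

Orbit of 13 under x↦13x: [13, 1]… (length divides ord_21(13)).
Cycle lengths of π_13 on ℤ/21ℤ: [2, 2, 2, 2, 2, 2, 2, 2, 2, 1, 1, 1]; 12 cycles in total.
n − c = 21 − 12 = 9; sign = (−1)^9 = -1.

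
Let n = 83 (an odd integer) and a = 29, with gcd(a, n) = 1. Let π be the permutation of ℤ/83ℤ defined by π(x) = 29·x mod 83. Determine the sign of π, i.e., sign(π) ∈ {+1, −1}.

+1

Trace 11: π^k(11) = [11, 70, 38, 23, 3, 4, 33] for k=0..6.
Cycle lengths of π_29 on ℤ/83ℤ: [41, 41, 1]; 3 cycles in total.
3 cycles on 83: each ℓ→(−1)^(ℓ−1), product (−1)^80 = +1.
(29|83)_J = +1 (Zolotarev's lemma cross-check).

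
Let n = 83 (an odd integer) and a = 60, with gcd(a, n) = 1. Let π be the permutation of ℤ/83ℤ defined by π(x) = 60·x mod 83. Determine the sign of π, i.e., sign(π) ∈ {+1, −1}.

Orbit of 79 under x↦60x: [79, 9, 42, 30, 57, 17, 24]… (length divides ord_83(60)).
The orbit structure of x ↦ 60x mod 83: 2 orbits of sizes [82, 1].
With 2 cycles on 83 points, sign = (−1)^{83−2} = -1.
Check: (60/83) = -1 by Zolotarev.

-1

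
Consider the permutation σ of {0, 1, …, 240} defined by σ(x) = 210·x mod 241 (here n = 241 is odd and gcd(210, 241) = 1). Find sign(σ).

-1

Start at x=1: 1 → 210 → 238 → 93 → 9 → 203 → 214 → … (one orbit).
Decompose π into cycles: lengths [240, 1] (2 cycles, including the fixed point 0).
n − c = 241 − 2 = 239; sign = (−1)^239 = -1.
(210|241)_J = -1 (Zolotarev's lemma cross-check).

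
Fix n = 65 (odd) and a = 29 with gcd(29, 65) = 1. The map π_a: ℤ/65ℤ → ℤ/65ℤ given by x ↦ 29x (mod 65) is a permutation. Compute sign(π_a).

+1

Trace 29: π^k(29) = [29, 61, 14, 16, 9, 1] for k=0..5.
π_29 has 15 disjoint cycles with lengths [6, 6, 6, 6, 6, 6, 6, 6, 3, 3, 3, 3, 2, 2, 1] on {0,…,64}.
sign(π) = (−1)^{n − #cycles} = (−1)^{65−15} = (−1)^50 = +1.
Zolotarev: (29|65) = +1, matching the cycle-count sign.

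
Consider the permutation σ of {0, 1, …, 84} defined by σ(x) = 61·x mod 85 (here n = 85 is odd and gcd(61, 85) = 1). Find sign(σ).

-1

Orbit of 81 under x↦61x: [81, 11, 76, 46, 1, 61, 66]… (length divides ord_85(61)).
10 cycles of lengths [16, 16, 16, 16, 16, 1, 1, 1, 1, 1].
10 cycles on 85: each ℓ→(−1)^(ℓ−1), product (−1)^75 = -1.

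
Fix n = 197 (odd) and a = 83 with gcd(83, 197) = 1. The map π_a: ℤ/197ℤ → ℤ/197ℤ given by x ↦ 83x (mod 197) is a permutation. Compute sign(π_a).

+1

Orbit of 83 under x↦83x: [83, 191, 93, 36, 33, 178, 196]… (length divides ord_197(83)).
The orbit structure of x ↦ 83x mod 197: 15 orbits of sizes [14, 14, 14, 14, 14, 14, 14, 14, 14, 14, 14, 14, 14, 14, 1].
Σ(ℓ_i−1) = 197−15 = 182; sign = (−1)^182 = +1.
Zolotarev: (83|197) = +1, matching the cycle-count sign.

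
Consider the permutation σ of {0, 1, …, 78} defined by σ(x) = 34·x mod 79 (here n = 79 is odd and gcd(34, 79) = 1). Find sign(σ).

-1

Trace 48: π^k(48) = [48, 52, 30, 72, 78, 45, 29] for k=0..6.
π_34 has 2 disjoint cycles with lengths [78, 1] on {0,…,78}.
79 − 2 = 77 transpositions; sign(π) = (−1)^77 = -1.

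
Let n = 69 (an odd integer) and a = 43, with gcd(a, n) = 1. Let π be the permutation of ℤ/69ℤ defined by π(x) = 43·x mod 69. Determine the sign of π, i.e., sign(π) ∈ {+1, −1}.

Start at x=64: 64 → 61 → 1 → 43 → 55 → 19 → 58 → … (one orbit).
Cycle type of π: 22×3 + 1×3; total 6 cycles.
69 − 6 = 63 transpositions; sign(π) = (−1)^63 = -1.

-1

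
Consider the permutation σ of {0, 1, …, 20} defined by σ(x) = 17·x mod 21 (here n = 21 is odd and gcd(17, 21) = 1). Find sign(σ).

Trace 4: π^k(4) = [4, 5, 1, 17, 16, 20] for k=0..5.
The orbit structure of x ↦ 17x mod 21: 5 orbits of sizes [6, 6, 6, 2, 1].
Σ(ℓ_i−1) = 21−5 = 16; sign = (−1)^16 = +1.

+1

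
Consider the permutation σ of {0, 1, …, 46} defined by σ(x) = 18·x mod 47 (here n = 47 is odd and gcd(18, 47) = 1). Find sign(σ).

+1

Orbit of 18 under x↦18x: [18, 42, 4, 25, 27, 16, 6]… (length divides ord_47(18)).
The orbit structure of x ↦ 18x mod 47: 3 orbits of sizes [23, 23, 1].
Σ(ℓ_i−1) = 47−3 = 44; sign = (−1)^44 = +1.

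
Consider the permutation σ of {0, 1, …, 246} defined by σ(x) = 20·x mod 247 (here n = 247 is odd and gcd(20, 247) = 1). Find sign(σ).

Trace 172: π^k(172) = [172, 229, 134, 210, 1, 20, 153] for k=0..6.
Decompose π into cycles: lengths [12, 12, 12, 12, 12, 12, 12, 12, 12, 12, 12, 12, 12, 12, 12, 12, 12, 12, 12, 1, 1, 1, 1, 1, 1, 1, 1, 1, 1, 1, 1, 1, 1, 1, 1, 1, 1, 1] (38 cycles, including the fixed point 0).
With 38 cycles on 247 points, sign = (−1)^{247−38} = -1.
The Jacobi symbol (20|247) = -1 (Zolotarev) agrees.

-1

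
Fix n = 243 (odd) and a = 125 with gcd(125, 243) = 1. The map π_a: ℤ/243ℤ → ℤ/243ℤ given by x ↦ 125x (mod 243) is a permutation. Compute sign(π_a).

-1

Start at x=181: 181 → 26 → 91 → 197 → 82 → 44 → 154 → … (one orbit).
π_125 has 14 disjoint cycles with lengths [54, 54, 54, 18, 18, 18, 6, 6, 6, 2, 2, 2, 2, 1] on {0,…,242}.
243 − 14 = 229 transpositions; sign(π) = (−1)^229 = -1.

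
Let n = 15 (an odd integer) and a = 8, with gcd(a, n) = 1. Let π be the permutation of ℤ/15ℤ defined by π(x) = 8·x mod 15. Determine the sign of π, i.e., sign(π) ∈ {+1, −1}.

+1

Start at x=2: 2 → 1 → 8 → 4 → 2 (one orbit).
The orbit structure of x ↦ 8x mod 15: 5 orbits of sizes [4, 4, 4, 2, 1].
With 5 cycles on 15 points, sign = (−1)^{15−5} = +1.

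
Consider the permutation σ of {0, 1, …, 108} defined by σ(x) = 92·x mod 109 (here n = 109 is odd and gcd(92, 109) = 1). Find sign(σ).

Start at x=105: 105 → 68 → 43 → 32 → 1 → 92 → 71 → … (one orbit).
Cycle lengths of π_92 on ℤ/109ℤ: [36, 36, 36, 1]; 4 cycles in total.
4 cycles on 109: each ℓ→(−1)^(ℓ−1), product (−1)^105 = -1.

-1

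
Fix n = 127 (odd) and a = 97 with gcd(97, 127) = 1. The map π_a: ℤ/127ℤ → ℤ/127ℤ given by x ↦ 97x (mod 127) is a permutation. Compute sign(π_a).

-1

Orbit of 91 under x↦97x: [91, 64, 112, 69, 89, 124, 90]… (length divides ord_127(97)).
2 cycles of lengths [126, 1].
Σ(ℓ_i−1) = 127−2 = 125; sign = (−1)^125 = -1.
Via Zolotarev, sign(π_{97}) = (97|127) = -1.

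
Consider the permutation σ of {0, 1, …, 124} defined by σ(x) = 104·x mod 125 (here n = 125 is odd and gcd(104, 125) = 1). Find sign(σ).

Orbit of 39 under x↦104x: [39, 56, 74, 71, 9, 61, 94]… (length divides ord_125(104)).
7 cycles of lengths [50, 50, 10, 10, 2, 2, 1].
With 7 cycles on 125 points, sign = (−1)^{125−7} = +1.
Via Zolotarev, sign(π_{104}) = (104|125) = +1.

+1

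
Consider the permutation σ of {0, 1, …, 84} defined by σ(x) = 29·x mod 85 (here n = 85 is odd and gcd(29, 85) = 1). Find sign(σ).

Start at x=66: 66 → 44 → 1 → 29 → 76 → 79 → 81 → … (one orbit).
Cycle type of π: 16×5 + 2×2 + 1; total 8 cycles.
85 − 8 = 77 transpositions; sign(π) = (−1)^77 = -1.
The Jacobi symbol (29|85) = -1 (Zolotarev) agrees.

-1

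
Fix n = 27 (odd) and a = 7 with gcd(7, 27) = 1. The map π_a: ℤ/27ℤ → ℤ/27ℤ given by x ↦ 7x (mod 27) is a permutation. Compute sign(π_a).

+1

Orbit of 7 under x↦7x: [7, 22, 19, 25, 13, 10, 16]… (length divides ord_27(7)).
7 cycles of lengths [9, 9, 3, 3, 1, 1, 1].
27 − 7 = 20 transpositions; sign(π) = (−1)^20 = +1.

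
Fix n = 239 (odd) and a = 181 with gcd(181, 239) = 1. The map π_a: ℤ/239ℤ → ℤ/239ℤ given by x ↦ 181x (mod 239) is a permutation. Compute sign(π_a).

-1

Start at x=49: 49 → 26 → 165 → 229 → 102 → 59 → 163 → … (one orbit).
Decompose π into cycles: lengths [238, 1] (2 cycles, including the fixed point 0).
Σ(ℓ_i−1) = 239−2 = 237; sign = (−1)^237 = -1.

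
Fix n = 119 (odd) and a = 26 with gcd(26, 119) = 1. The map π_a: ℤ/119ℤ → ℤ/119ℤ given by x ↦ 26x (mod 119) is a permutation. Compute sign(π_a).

Orbit of 64 under x↦26x: [64, 117, 67, 76, 72, 87, 1]… (length divides ord_119(26)).
π_26 has 8 disjoint cycles with lengths [24, 24, 24, 24, 8, 8, 6, 1] on {0,…,118}.
n − c = 119 − 8 = 111; sign = (−1)^111 = -1.
Check: (26/119) = -1 by Zolotarev.

-1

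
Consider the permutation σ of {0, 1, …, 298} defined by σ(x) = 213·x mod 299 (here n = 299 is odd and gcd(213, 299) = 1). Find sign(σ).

Orbit of 220 under x↦213x: [220, 216, 261, 278, 12, 164, 248]… (length divides ord_299(213)).
π_213 has 12 disjoint cycles with lengths [44, 44, 44, 44, 44, 44, 11, 11, 4, 4, 4, 1] on {0,…,298}.
299 − 12 = 287 transpositions; sign(π) = (−1)^287 = -1.
Zolotarev: (213|299) = -1, matching the cycle-count sign.

-1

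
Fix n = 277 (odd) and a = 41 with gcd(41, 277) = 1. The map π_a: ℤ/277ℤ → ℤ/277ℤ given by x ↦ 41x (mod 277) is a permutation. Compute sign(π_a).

Trace 201: π^k(201) = [201, 208, 218, 74, 264, 21, 30] for k=0..6.
Decompose π into cycles: lengths [46, 46, 46, 46, 46, 46, 1] (7 cycles, including the fixed point 0).
Σ(ℓ_i−1) = 277−7 = 270; sign = (−1)^270 = +1.

+1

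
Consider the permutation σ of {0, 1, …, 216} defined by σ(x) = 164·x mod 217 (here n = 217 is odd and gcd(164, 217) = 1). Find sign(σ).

-1

Start at x=144: 144 → 180 → 8 → 10 → 121 → 97 → 67 → … (one orbit).
The orbit structure of x ↦ 164x mod 217: 10 orbits of sizes [30, 30, 30, 30, 30, 30, 15, 15, 6, 1].
217 − 10 = 207 transpositions; sign(π) = (−1)^207 = -1.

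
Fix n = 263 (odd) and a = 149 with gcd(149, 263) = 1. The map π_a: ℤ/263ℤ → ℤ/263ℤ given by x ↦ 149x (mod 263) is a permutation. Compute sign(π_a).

Trace 6: π^k(6) = [6, 105, 128, 136, 13, 96, 102] for k=0..6.
Decompose π into cycles: lengths [131, 131, 1] (3 cycles, including the fixed point 0).
3 cycles on 263: each ℓ→(−1)^(ℓ−1), product (−1)^260 = +1.

+1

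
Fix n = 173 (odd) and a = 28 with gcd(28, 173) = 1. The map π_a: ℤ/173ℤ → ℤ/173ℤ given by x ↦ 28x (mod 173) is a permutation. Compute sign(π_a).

Orbit of 33 under x↦28x: [33, 59, 95, 65, 90, 98, 149]… (length divides ord_173(28)).
2 cycles of lengths [172, 1].
2 cycles on 173: each ℓ→(−1)^(ℓ−1), product (−1)^171 = -1.
Zolotarev: (28|173) = -1, matching the cycle-count sign.

-1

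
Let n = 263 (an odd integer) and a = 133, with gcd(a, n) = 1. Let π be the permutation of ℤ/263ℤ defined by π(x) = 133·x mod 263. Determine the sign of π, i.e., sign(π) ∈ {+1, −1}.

Start at x=151: 151 → 95 → 11 → 148 → 222 → 70 → 105 → … (one orbit).
π_133 has 3 disjoint cycles with lengths [131, 131, 1] on {0,…,262}.
3 cycles on 263: each ℓ→(−1)^(ℓ−1), product (−1)^260 = +1.
The Jacobi symbol (133|263) = +1 (Zolotarev) agrees.

+1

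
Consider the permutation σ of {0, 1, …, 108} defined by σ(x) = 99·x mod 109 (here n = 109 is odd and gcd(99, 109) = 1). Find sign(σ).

-1

Trace 27: π^k(27) = [27, 57, 84, 32, 7, 39, 46] for k=0..6.
Cycle type of π: 108 + 1; total 2 cycles.
109 − 2 = 107 transpositions; sign(π) = (−1)^107 = -1.
The Jacobi symbol (99|109) = -1 (Zolotarev) agrees.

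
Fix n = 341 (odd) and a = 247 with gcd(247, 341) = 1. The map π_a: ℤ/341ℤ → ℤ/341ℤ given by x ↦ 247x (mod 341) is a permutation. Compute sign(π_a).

Start at x=247: 247 → 311 → 92 → 218 → 309 → 280 → 278 → … (one orbit).
π_247 has 48 disjoint cycles with lengths [10, 10, 10, 10, 10, 10, 10, 10, 10, 10, 10, 10, 10, 10, 10, 10, 10, 10, 10, 10, 10, 10, 10, 10, 10, 10, 10, 10, 10, 10, 5, 5, 2, 2, 2, 2, 2, 2, 2, 2, 2, 2, 2, 2, 2, 2, 2, 1] on {0,…,340}.
341 − 48 = 293 transpositions; sign(π) = (−1)^293 = -1.

-1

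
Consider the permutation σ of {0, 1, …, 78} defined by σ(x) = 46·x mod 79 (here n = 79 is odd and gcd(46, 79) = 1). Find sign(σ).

Orbit of 21 under x↦46x: [21, 18, 38, 10, 65, 67, 1]… (length divides ord_79(46)).
Decompose π into cycles: lengths [13, 13, 13, 13, 13, 13, 1] (7 cycles, including the fixed point 0).
7 cycles on 79: each ℓ→(−1)^(ℓ−1), product (−1)^72 = +1.

+1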